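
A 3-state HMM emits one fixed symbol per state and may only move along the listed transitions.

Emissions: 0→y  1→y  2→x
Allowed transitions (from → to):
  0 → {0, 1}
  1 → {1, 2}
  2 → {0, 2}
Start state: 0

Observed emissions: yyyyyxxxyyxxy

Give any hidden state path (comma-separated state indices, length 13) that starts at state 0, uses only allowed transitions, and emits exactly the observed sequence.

0,0,0,0,1,2,2,2,0,1,2,2,0

  0: obs=y cand={0,1} pick 0 [start]
  1: obs=y cand={0,1} pick 0 [0->0 ok]
  2: obs=y cand={0,1} pick 0 [0->0 ok]
  3: obs=y cand={0,1} pick 0 [0->0 ok]
  4: obs=y cand={0,1} pick 1 [0->1 ok]
  5: obs=x cand={2} pick 2 [1->2 ok]
  6: obs=x cand={2} pick 2 [2->2 ok]
  7: obs=x cand={2} pick 2 [2->2 ok]
  8: obs=y cand={0,1} pick 0 [2->0 ok]
  9: obs=y cand={0,1} pick 1 [0->1 ok]
  10: obs=x cand={2} pick 2 [1->2 ok]
  11: obs=x cand={2} pick 2 [2->2 ok]
  12: obs=y cand={0,1} pick 0 [2->0 ok]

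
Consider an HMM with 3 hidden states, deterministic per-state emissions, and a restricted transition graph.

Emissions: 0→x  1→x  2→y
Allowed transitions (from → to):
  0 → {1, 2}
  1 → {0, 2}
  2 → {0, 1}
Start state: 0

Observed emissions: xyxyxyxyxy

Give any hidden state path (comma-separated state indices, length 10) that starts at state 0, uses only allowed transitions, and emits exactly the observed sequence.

  [0] x  {0,1}  => 0  start
  [1] y  {2}  => 2  0->2 ok
  [2] x  {0,1}  => 0  2->0 ok
  [3] y  {2}  => 2  0->2 ok
  [4] x  {0,1}  => 0  2->0 ok
  [5] y  {2}  => 2  0->2 ok
  [6] x  {0,1}  => 1  2->1 ok
  [7] y  {2}  => 2  1->2 ok
  [8] x  {0,1}  => 1  2->1 ok
  [9] y  {2}  => 2  1->2 ok

0,2,0,2,0,2,1,2,1,2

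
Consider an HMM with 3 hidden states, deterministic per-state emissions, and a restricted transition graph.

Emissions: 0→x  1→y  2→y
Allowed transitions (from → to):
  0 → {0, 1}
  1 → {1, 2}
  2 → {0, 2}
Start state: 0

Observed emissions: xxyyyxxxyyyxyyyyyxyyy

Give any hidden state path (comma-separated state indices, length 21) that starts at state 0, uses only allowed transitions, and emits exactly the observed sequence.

  t0 'x' -> {0}, take 0 (start)
  t1 'x' -> {0}, take 0 (0->0 ok)
  t2 'y' -> {1,2}, take 1 (0->1 ok)
  t3 'y' -> {1,2}, take 1 (1->1 ok)
  t4 'y' -> {1,2}, take 2 (1->2 ok)
  t5 'x' -> {0}, take 0 (2->0 ok)
  t6 'x' -> {0}, take 0 (0->0 ok)
  t7 'x' -> {0}, take 0 (0->0 ok)
  t8 'y' -> {1,2}, take 1 (0->1 ok)
  t9 'y' -> {1,2}, take 2 (1->2 ok)
  t10 'y' -> {1,2}, take 2 (2->2 ok)
  t11 'x' -> {0}, take 0 (2->0 ok)
  t12 'y' -> {1,2}, take 1 (0->1 ok)
  t13 'y' -> {1,2}, take 1 (1->1 ok)
  t14 'y' -> {1,2}, take 1 (1->1 ok)
  t15 'y' -> {1,2}, take 2 (1->2 ok)
  t16 'y' -> {1,2}, take 2 (2->2 ok)
  t17 'x' -> {0}, take 0 (2->0 ok)
  t18 'y' -> {1,2}, take 1 (0->1 ok)
  t19 'y' -> {1,2}, take 2 (1->2 ok)
  t20 'y' -> {1,2}, take 2 (2->2 ok)

0,0,1,1,2,0,0,0,1,2,2,0,1,1,1,2,2,0,1,2,2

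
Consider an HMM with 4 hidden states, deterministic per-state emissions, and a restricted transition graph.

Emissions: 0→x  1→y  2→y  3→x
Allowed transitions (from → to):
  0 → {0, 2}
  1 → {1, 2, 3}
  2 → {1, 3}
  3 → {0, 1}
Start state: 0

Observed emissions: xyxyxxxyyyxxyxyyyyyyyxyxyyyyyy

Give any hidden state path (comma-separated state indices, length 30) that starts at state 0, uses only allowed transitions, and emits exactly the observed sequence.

  t0 'x' -> {0,3}, take 0 (start)
  t1 'y' -> {1,2}, take 2 (0->2 ok)
  t2 'x' -> {0,3}, take 3 (2->3 ok)
  t3 'y' -> {1,2}, take 1 (3->1 ok)
  t4 'x' -> {0,3}, take 3 (1->3 ok)
  t5 'x' -> {0,3}, take 0 (3->0 ok)
  t6 'x' -> {0,3}, take 0 (0->0 ok)
  t7 'y' -> {1,2}, take 2 (0->2 ok)
  t8 'y' -> {1,2}, take 1 (2->1 ok)
  t9 'y' -> {1,2}, take 2 (1->2 ok)
  t10 'x' -> {0,3}, take 3 (2->3 ok)
  t11 'x' -> {0,3}, take 0 (3->0 ok)
  t12 'y' -> {1,2}, take 2 (0->2 ok)
  t13 'x' -> {0,3}, take 3 (2->3 ok)
  t14 'y' -> {1,2}, take 1 (3->1 ok)
  t15 'y' -> {1,2}, take 1 (1->1 ok)
  t16 'y' -> {1,2}, take 1 (1->1 ok)
  t17 'y' -> {1,2}, take 1 (1->1 ok)
  t18 'y' -> {1,2}, take 2 (1->2 ok)
  t19 'y' -> {1,2}, take 1 (2->1 ok)
  t20 'y' -> {1,2}, take 2 (1->2 ok)
  t21 'x' -> {0,3}, take 3 (2->3 ok)
  t22 'y' -> {1,2}, take 1 (3->1 ok)
  t23 'x' -> {0,3}, take 3 (1->3 ok)
  t24 'y' -> {1,2}, take 1 (3->1 ok)
  t25 'y' -> {1,2}, take 1 (1->1 ok)
  t26 'y' -> {1,2}, take 2 (1->2 ok)
  t27 'y' -> {1,2}, take 1 (2->1 ok)
  t28 'y' -> {1,2}, take 1 (1->1 ok)
  t29 'y' -> {1,2}, take 2 (1->2 ok)

0,2,3,1,3,0,0,2,1,2,3,0,2,3,1,1,1,1,2,1,2,3,1,3,1,1,2,1,1,2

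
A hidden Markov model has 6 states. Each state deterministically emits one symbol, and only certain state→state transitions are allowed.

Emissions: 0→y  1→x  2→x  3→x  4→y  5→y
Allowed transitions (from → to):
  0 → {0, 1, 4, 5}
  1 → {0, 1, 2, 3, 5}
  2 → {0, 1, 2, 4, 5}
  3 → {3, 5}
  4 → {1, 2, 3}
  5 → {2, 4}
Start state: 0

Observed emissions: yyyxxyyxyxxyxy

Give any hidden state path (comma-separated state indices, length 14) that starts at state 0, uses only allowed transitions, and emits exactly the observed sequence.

  t0 'y' -> {0,4,5}, take 0 (start)
  t1 'y' -> {0,4,5}, take 0 (0->0 ok)
  t2 'y' -> {0,4,5}, take 5 (0->5 ok)
  t3 'x' -> {1,2,3}, take 2 (5->2 ok)
  t4 'x' -> {1,2,3}, take 2 (2->2 ok)
  t5 'y' -> {0,4,5}, take 5 (2->5 ok)
  t6 'y' -> {0,4,5}, take 4 (5->4 ok)
  t7 'x' -> {1,2,3}, take 1 (4->1 ok)
  t8 'y' -> {0,4,5}, take 0 (1->0 ok)
  t9 'x' -> {1,2,3}, take 1 (0->1 ok)
  t10 'x' -> {1,2,3}, take 3 (1->3 ok)
  t11 'y' -> {0,4,5}, take 5 (3->5 ok)
  t12 'x' -> {1,2,3}, take 2 (5->2 ok)
  t13 'y' -> {0,4,5}, take 4 (2->4 ok)

0,0,5,2,2,5,4,1,0,1,3,5,2,4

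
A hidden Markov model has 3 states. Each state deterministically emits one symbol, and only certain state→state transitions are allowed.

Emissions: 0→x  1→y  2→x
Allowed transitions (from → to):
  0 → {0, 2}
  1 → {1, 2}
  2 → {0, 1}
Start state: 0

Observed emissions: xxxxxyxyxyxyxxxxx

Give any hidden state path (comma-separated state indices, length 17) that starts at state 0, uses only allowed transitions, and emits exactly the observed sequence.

  t0 'x' -> {0,2}, take 0 (start)
  t1 'x' -> {0,2}, take 2 (0->2 ok)
  t2 'x' -> {0,2}, take 0 (2->0 ok)
  t3 'x' -> {0,2}, take 0 (0->0 ok)
  t4 'x' -> {0,2}, take 2 (0->2 ok)
  t5 'y' -> {1}, take 1 (2->1 ok)
  t6 'x' -> {0,2}, take 2 (1->2 ok)
  t7 'y' -> {1}, take 1 (2->1 ok)
  t8 'x' -> {0,2}, take 2 (1->2 ok)
  t9 'y' -> {1}, take 1 (2->1 ok)
  t10 'x' -> {0,2}, take 2 (1->2 ok)
  t11 'y' -> {1}, take 1 (2->1 ok)
  t12 'x' -> {0,2}, take 2 (1->2 ok)
  t13 'x' -> {0,2}, take 0 (2->0 ok)
  t14 'x' -> {0,2}, take 0 (0->0 ok)
  t15 'x' -> {0,2}, take 2 (0->2 ok)
  t16 'x' -> {0,2}, take 0 (2->0 ok)

0,2,0,0,2,1,2,1,2,1,2,1,2,0,0,2,0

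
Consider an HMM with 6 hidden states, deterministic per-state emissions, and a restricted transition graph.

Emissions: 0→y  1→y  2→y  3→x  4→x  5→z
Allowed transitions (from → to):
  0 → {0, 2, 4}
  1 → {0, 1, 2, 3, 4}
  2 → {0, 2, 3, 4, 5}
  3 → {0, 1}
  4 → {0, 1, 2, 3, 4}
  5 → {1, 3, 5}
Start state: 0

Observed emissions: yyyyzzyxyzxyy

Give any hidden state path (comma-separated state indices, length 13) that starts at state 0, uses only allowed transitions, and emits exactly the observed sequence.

0,0,0,2,5,5,1,4,2,5,3,1,0

  t0 'y' -> {0,1,2}, take 0 (start)
  t1 'y' -> {0,1,2}, take 0 (0->0 ok)
  t2 'y' -> {0,1,2}, take 0 (0->0 ok)
  t3 'y' -> {0,1,2}, take 2 (0->2 ok)
  t4 'z' -> {5}, take 5 (2->5 ok)
  t5 'z' -> {5}, take 5 (5->5 ok)
  t6 'y' -> {0,1,2}, take 1 (5->1 ok)
  t7 'x' -> {3,4}, take 4 (1->4 ok)
  t8 'y' -> {0,1,2}, take 2 (4->2 ok)
  t9 'z' -> {5}, take 5 (2->5 ok)
  t10 'x' -> {3,4}, take 3 (5->3 ok)
  t11 'y' -> {0,1,2}, take 1 (3->1 ok)
  t12 'y' -> {0,1,2}, take 0 (1->0 ok)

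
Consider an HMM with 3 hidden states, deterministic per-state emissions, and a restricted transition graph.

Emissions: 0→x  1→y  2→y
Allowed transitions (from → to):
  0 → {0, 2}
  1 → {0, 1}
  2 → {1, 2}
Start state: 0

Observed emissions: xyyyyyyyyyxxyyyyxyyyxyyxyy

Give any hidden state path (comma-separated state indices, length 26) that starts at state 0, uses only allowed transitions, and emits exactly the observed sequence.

0,2,2,2,2,2,2,2,2,1,0,0,2,2,1,1,0,2,1,1,0,2,1,0,2,1

  pos 0: x in {0}, choose 0; start
  pos 1: y in {1,2}, choose 2; 0->2 ok
  pos 2: y in {1,2}, choose 2; 2->2 ok
  pos 3: y in {1,2}, choose 2; 2->2 ok
  pos 4: y in {1,2}, choose 2; 2->2 ok
  pos 5: y in {1,2}, choose 2; 2->2 ok
  pos 6: y in {1,2}, choose 2; 2->2 ok
  pos 7: y in {1,2}, choose 2; 2->2 ok
  pos 8: y in {1,2}, choose 2; 2->2 ok
  pos 9: y in {1,2}, choose 1; 2->1 ok
  pos 10: x in {0}, choose 0; 1->0 ok
  pos 11: x in {0}, choose 0; 0->0 ok
  pos 12: y in {1,2}, choose 2; 0->2 ok
  pos 13: y in {1,2}, choose 2; 2->2 ok
  pos 14: y in {1,2}, choose 1; 2->1 ok
  pos 15: y in {1,2}, choose 1; 1->1 ok
  pos 16: x in {0}, choose 0; 1->0 ok
  pos 17: y in {1,2}, choose 2; 0->2 ok
  pos 18: y in {1,2}, choose 1; 2->1 ok
  pos 19: y in {1,2}, choose 1; 1->1 ok
  pos 20: x in {0}, choose 0; 1->0 ok
  pos 21: y in {1,2}, choose 2; 0->2 ok
  pos 22: y in {1,2}, choose 1; 2->1 ok
  pos 23: x in {0}, choose 0; 1->0 ok
  pos 24: y in {1,2}, choose 2; 0->2 ok
  pos 25: y in {1,2}, choose 1; 2->1 ok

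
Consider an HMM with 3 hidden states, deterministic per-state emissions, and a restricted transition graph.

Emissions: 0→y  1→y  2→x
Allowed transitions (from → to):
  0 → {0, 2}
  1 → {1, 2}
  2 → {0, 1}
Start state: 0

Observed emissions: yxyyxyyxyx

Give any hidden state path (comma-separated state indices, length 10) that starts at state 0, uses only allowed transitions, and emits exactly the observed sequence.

0,2,0,0,2,0,0,2,1,2

  0: obs=y cand={0,1} pick 0 [start]
  1: obs=x cand={2} pick 2 [0->2 ok]
  2: obs=y cand={0,1} pick 0 [2->0 ok]
  3: obs=y cand={0,1} pick 0 [0->0 ok]
  4: obs=x cand={2} pick 2 [0->2 ok]
  5: obs=y cand={0,1} pick 0 [2->0 ok]
  6: obs=y cand={0,1} pick 0 [0->0 ok]
  7: obs=x cand={2} pick 2 [0->2 ok]
  8: obs=y cand={0,1} pick 1 [2->1 ok]
  9: obs=x cand={2} pick 2 [1->2 ok]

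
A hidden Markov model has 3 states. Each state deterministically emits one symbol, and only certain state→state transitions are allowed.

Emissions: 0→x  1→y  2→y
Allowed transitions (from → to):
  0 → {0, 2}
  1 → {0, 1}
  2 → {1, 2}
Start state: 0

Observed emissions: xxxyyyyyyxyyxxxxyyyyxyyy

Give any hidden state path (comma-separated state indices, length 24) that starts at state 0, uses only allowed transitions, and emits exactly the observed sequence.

0,0,0,2,2,2,2,2,1,0,2,1,0,0,0,0,2,1,1,1,0,2,2,1

  pos 0: x in {0}, choose 0; start
  pos 1: x in {0}, choose 0; 0->0 ok
  pos 2: x in {0}, choose 0; 0->0 ok
  pos 3: y in {1,2}, choose 2; 0->2 ok
  pos 4: y in {1,2}, choose 2; 2->2 ok
  pos 5: y in {1,2}, choose 2; 2->2 ok
  pos 6: y in {1,2}, choose 2; 2->2 ok
  pos 7: y in {1,2}, choose 2; 2->2 ok
  pos 8: y in {1,2}, choose 1; 2->1 ok
  pos 9: x in {0}, choose 0; 1->0 ok
  pos 10: y in {1,2}, choose 2; 0->2 ok
  pos 11: y in {1,2}, choose 1; 2->1 ok
  pos 12: x in {0}, choose 0; 1->0 ok
  pos 13: x in {0}, choose 0; 0->0 ok
  pos 14: x in {0}, choose 0; 0->0 ok
  pos 15: x in {0}, choose 0; 0->0 ok
  pos 16: y in {1,2}, choose 2; 0->2 ok
  pos 17: y in {1,2}, choose 1; 2->1 ok
  pos 18: y in {1,2}, choose 1; 1->1 ok
  pos 19: y in {1,2}, choose 1; 1->1 ok
  pos 20: x in {0}, choose 0; 1->0 ok
  pos 21: y in {1,2}, choose 2; 0->2 ok
  pos 22: y in {1,2}, choose 2; 2->2 ok
  pos 23: y in {1,2}, choose 1; 2->1 ok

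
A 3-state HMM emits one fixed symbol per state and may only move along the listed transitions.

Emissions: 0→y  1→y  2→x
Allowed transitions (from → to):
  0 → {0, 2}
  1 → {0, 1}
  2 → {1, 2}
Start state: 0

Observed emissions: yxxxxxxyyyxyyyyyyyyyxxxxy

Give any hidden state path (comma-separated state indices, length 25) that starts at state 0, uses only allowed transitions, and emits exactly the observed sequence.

  t0 'y' -> {0,1}, take 0 (start)
  t1 'x' -> {2}, take 2 (0->2 ok)
  t2 'x' -> {2}, take 2 (2->2 ok)
  t3 'x' -> {2}, take 2 (2->2 ok)
  t4 'x' -> {2}, take 2 (2->2 ok)
  t5 'x' -> {2}, take 2 (2->2 ok)
  t6 'x' -> {2}, take 2 (2->2 ok)
  t7 'y' -> {0,1}, take 1 (2->1 ok)
  t8 'y' -> {0,1}, take 0 (1->0 ok)
  t9 'y' -> {0,1}, take 0 (0->0 ok)
  t10 'x' -> {2}, take 2 (0->2 ok)
  t11 'y' -> {0,1}, take 1 (2->1 ok)
  t12 'y' -> {0,1}, take 1 (1->1 ok)
  t13 'y' -> {0,1}, take 1 (1->1 ok)
  t14 'y' -> {0,1}, take 1 (1->1 ok)
  t15 'y' -> {0,1}, take 1 (1->1 ok)
  t16 'y' -> {0,1}, take 1 (1->1 ok)
  t17 'y' -> {0,1}, take 1 (1->1 ok)
  t18 'y' -> {0,1}, take 1 (1->1 ok)
  t19 'y' -> {0,1}, take 0 (1->0 ok)
  t20 'x' -> {2}, take 2 (0->2 ok)
  t21 'x' -> {2}, take 2 (2->2 ok)
  t22 'x' -> {2}, take 2 (2->2 ok)
  t23 'x' -> {2}, take 2 (2->2 ok)
  t24 'y' -> {0,1}, take 1 (2->1 ok)

0,2,2,2,2,2,2,1,0,0,2,1,1,1,1,1,1,1,1,0,2,2,2,2,1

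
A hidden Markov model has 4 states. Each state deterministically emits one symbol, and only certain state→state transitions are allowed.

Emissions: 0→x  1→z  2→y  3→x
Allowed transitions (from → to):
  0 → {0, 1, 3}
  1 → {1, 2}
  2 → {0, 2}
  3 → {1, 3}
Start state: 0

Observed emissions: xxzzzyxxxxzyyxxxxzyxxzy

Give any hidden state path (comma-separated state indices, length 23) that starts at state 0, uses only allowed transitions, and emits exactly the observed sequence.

  0: obs=x cand={0,3} pick 0 [start]
  1: obs=x cand={0,3} pick 0 [0->0 ok]
  2: obs=z cand={1} pick 1 [0->1 ok]
  3: obs=z cand={1} pick 1 [1->1 ok]
  4: obs=z cand={1} pick 1 [1->1 ok]
  5: obs=y cand={2} pick 2 [1->2 ok]
  6: obs=x cand={0,3} pick 0 [2->0 ok]
  7: obs=x cand={0,3} pick 0 [0->0 ok]
  8: obs=x cand={0,3} pick 0 [0->0 ok]
  9: obs=x cand={0,3} pick 3 [0->3 ok]
  10: obs=z cand={1} pick 1 [3->1 ok]
  11: obs=y cand={2} pick 2 [1->2 ok]
  12: obs=y cand={2} pick 2 [2->2 ok]
  13: obs=x cand={0,3} pick 0 [2->0 ok]
  14: obs=x cand={0,3} pick 0 [0->0 ok]
  15: obs=x cand={0,3} pick 3 [0->3 ok]
  16: obs=x cand={0,3} pick 3 [3->3 ok]
  17: obs=z cand={1} pick 1 [3->1 ok]
  18: obs=y cand={2} pick 2 [1->2 ok]
  19: obs=x cand={0,3} pick 0 [2->0 ok]
  20: obs=x cand={0,3} pick 3 [0->3 ok]
  21: obs=z cand={1} pick 1 [3->1 ok]
  22: obs=y cand={2} pick 2 [1->2 ok]

0,0,1,1,1,2,0,0,0,3,1,2,2,0,0,3,3,1,2,0,3,1,2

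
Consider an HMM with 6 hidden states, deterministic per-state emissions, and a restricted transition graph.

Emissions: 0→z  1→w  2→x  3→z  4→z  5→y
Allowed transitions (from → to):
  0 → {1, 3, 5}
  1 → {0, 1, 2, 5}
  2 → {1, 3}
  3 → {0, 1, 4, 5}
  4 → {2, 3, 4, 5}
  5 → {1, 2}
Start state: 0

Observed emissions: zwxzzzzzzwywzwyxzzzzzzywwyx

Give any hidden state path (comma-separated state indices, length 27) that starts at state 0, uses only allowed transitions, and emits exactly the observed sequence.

0,1,2,3,4,3,4,3,0,1,5,1,0,1,5,2,3,4,3,0,3,0,5,1,1,5,2

  0: obs=z cand={0,3,4} pick 0 [start]
  1: obs=w cand={1} pick 1 [0->1 ok]
  2: obs=x cand={2} pick 2 [1->2 ok]
  3: obs=z cand={0,3,4} pick 3 [2->3 ok]
  4: obs=z cand={0,3,4} pick 4 [3->4 ok]
  5: obs=z cand={0,3,4} pick 3 [4->3 ok]
  6: obs=z cand={0,3,4} pick 4 [3->4 ok]
  7: obs=z cand={0,3,4} pick 3 [4->3 ok]
  8: obs=z cand={0,3,4} pick 0 [3->0 ok]
  9: obs=w cand={1} pick 1 [0->1 ok]
  10: obs=y cand={5} pick 5 [1->5 ok]
  11: obs=w cand={1} pick 1 [5->1 ok]
  12: obs=z cand={0,3,4} pick 0 [1->0 ok]
  13: obs=w cand={1} pick 1 [0->1 ok]
  14: obs=y cand={5} pick 5 [1->5 ok]
  15: obs=x cand={2} pick 2 [5->2 ok]
  16: obs=z cand={0,3,4} pick 3 [2->3 ok]
  17: obs=z cand={0,3,4} pick 4 [3->4 ok]
  18: obs=z cand={0,3,4} pick 3 [4->3 ok]
  19: obs=z cand={0,3,4} pick 0 [3->0 ok]
  20: obs=z cand={0,3,4} pick 3 [0->3 ok]
  21: obs=z cand={0,3,4} pick 0 [3->0 ok]
  22: obs=y cand={5} pick 5 [0->5 ok]
  23: obs=w cand={1} pick 1 [5->1 ok]
  24: obs=w cand={1} pick 1 [1->1 ok]
  25: obs=y cand={5} pick 5 [1->5 ok]
  26: obs=x cand={2} pick 2 [5->2 ok]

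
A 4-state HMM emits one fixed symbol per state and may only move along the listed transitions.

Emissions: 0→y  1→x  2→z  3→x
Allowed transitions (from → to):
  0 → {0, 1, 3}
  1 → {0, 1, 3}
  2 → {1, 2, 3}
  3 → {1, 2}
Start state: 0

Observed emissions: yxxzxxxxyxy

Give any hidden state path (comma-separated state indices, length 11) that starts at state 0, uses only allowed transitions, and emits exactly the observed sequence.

  pos 0: y in {0}, choose 0; start
  pos 1: x in {1,3}, choose 1; 0->1 ok
  pos 2: x in {1,3}, choose 3; 1->3 ok
  pos 3: z in {2}, choose 2; 3->2 ok
  pos 4: x in {1,3}, choose 1; 2->1 ok
  pos 5: x in {1,3}, choose 3; 1->3 ok
  pos 6: x in {1,3}, choose 1; 3->1 ok
  pos 7: x in {1,3}, choose 1; 1->1 ok
  pos 8: y in {0}, choose 0; 1->0 ok
  pos 9: x in {1,3}, choose 1; 0->1 ok
  pos 10: y in {0}, choose 0; 1->0 ok

0,1,3,2,1,3,1,1,0,1,0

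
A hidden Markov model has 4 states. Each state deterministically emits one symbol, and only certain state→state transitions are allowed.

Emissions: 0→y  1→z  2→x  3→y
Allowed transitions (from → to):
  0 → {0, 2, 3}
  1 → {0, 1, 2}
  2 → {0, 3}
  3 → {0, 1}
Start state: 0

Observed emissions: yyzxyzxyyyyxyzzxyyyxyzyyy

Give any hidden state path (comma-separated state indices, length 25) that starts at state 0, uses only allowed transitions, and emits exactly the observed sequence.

0,3,1,2,3,1,2,3,0,3,0,2,3,1,1,2,0,0,0,2,3,1,0,3,0

  0: obs=y cand={0,3} pick 0 [start]
  1: obs=y cand={0,3} pick 3 [0->3 ok]
  2: obs=z cand={1} pick 1 [3->1 ok]
  3: obs=x cand={2} pick 2 [1->2 ok]
  4: obs=y cand={0,3} pick 3 [2->3 ok]
  5: obs=z cand={1} pick 1 [3->1 ok]
  6: obs=x cand={2} pick 2 [1->2 ok]
  7: obs=y cand={0,3} pick 3 [2->3 ok]
  8: obs=y cand={0,3} pick 0 [3->0 ok]
  9: obs=y cand={0,3} pick 3 [0->3 ok]
  10: obs=y cand={0,3} pick 0 [3->0 ok]
  11: obs=x cand={2} pick 2 [0->2 ok]
  12: obs=y cand={0,3} pick 3 [2->3 ok]
  13: obs=z cand={1} pick 1 [3->1 ok]
  14: obs=z cand={1} pick 1 [1->1 ok]
  15: obs=x cand={2} pick 2 [1->2 ok]
  16: obs=y cand={0,3} pick 0 [2->0 ok]
  17: obs=y cand={0,3} pick 0 [0->0 ok]
  18: obs=y cand={0,3} pick 0 [0->0 ok]
  19: obs=x cand={2} pick 2 [0->2 ok]
  20: obs=y cand={0,3} pick 3 [2->3 ok]
  21: obs=z cand={1} pick 1 [3->1 ok]
  22: obs=y cand={0,3} pick 0 [1->0 ok]
  23: obs=y cand={0,3} pick 3 [0->3 ok]
  24: obs=y cand={0,3} pick 0 [3->0 ok]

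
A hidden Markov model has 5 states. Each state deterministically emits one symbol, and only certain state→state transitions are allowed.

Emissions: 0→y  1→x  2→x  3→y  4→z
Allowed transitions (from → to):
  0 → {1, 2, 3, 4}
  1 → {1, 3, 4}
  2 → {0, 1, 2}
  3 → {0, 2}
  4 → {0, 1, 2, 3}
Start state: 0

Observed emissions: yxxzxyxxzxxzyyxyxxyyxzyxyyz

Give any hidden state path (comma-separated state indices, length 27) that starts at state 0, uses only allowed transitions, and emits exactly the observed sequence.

  t0 'y' -> {0,3}, take 0 (start)
  t1 'x' -> {1,2}, take 1 (0->1 ok)
  t2 'x' -> {1,2}, take 1 (1->1 ok)
  t3 'z' -> {4}, take 4 (1->4 ok)
  t4 'x' -> {1,2}, take 2 (4->2 ok)
  t5 'y' -> {0,3}, take 0 (2->0 ok)
  t6 'x' -> {1,2}, take 1 (0->1 ok)
  t7 'x' -> {1,2}, take 1 (1->1 ok)
  t8 'z' -> {4}, take 4 (1->4 ok)
  t9 'x' -> {1,2}, take 1 (4->1 ok)
  t10 'x' -> {1,2}, take 1 (1->1 ok)
  t11 'z' -> {4}, take 4 (1->4 ok)
  t12 'y' -> {0,3}, take 3 (4->3 ok)
  t13 'y' -> {0,3}, take 0 (3->0 ok)
  t14 'x' -> {1,2}, take 1 (0->1 ok)
  t15 'y' -> {0,3}, take 3 (1->3 ok)
  t16 'x' -> {1,2}, take 2 (3->2 ok)
  t17 'x' -> {1,2}, take 1 (2->1 ok)
  t18 'y' -> {0,3}, take 3 (1->3 ok)
  t19 'y' -> {0,3}, take 0 (3->0 ok)
  t20 'x' -> {1,2}, take 1 (0->1 ok)
  t21 'z' -> {4}, take 4 (1->4 ok)
  t22 'y' -> {0,3}, take 0 (4->0 ok)
  t23 'x' -> {1,2}, take 1 (0->1 ok)
  t24 'y' -> {0,3}, take 3 (1->3 ok)
  t25 'y' -> {0,3}, take 0 (3->0 ok)
  t26 'z' -> {4}, take 4 (0->4 ok)

0,1,1,4,2,0,1,1,4,1,1,4,3,0,1,3,2,1,3,0,1,4,0,1,3,0,4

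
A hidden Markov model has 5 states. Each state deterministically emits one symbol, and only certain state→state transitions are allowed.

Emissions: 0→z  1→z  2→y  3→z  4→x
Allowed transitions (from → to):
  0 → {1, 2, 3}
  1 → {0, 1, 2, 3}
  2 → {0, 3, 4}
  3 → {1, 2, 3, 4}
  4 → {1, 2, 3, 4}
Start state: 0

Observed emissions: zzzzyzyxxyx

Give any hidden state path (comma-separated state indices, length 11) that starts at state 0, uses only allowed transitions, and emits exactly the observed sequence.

  t0 'z' -> {0,1,3}, take 0 (start)
  t1 'z' -> {0,1,3}, take 1 (0->1 ok)
  t2 'z' -> {0,1,3}, take 0 (1->0 ok)
  t3 'z' -> {0,1,3}, take 1 (0->1 ok)
  t4 'y' -> {2}, take 2 (1->2 ok)
  t5 'z' -> {0,1,3}, take 3 (2->3 ok)
  t6 'y' -> {2}, take 2 (3->2 ok)
  t7 'x' -> {4}, take 4 (2->4 ok)
  t8 'x' -> {4}, take 4 (4->4 ok)
  t9 'y' -> {2}, take 2 (4->2 ok)
  t10 'x' -> {4}, take 4 (2->4 ok)

0,1,0,1,2,3,2,4,4,2,4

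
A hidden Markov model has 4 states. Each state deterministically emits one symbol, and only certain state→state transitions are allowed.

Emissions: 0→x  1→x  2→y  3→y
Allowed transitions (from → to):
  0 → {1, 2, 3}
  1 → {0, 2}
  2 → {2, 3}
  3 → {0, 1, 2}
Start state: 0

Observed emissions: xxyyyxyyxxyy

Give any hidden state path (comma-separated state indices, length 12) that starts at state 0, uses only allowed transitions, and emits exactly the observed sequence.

  [0] x  {0,1}  => 0  start
  [1] x  {0,1}  => 1  0->1 ok
  [2] y  {2,3}  => 2  1->2 ok
  [3] y  {2,3}  => 2  2->2 ok
  [4] y  {2,3}  => 3  2->3 ok
  [5] x  {0,1}  => 0  3->0 ok
  [6] y  {2,3}  => 2  0->2 ok
  [7] y  {2,3}  => 3  2->3 ok
  [8] x  {0,1}  => 0  3->0 ok
  [9] x  {0,1}  => 1  0->1 ok
  [10] y  {2,3}  => 2  1->2 ok
  [11] y  {2,3}  => 2  2->2 ok

0,1,2,2,3,0,2,3,0,1,2,2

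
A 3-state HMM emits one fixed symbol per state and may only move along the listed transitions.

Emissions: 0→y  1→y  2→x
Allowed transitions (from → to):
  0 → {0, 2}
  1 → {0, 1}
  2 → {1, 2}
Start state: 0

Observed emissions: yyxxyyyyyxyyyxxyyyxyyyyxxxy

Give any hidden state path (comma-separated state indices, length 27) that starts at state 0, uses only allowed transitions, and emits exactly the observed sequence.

  0: obs=y cand={0,1} pick 0 [start]
  1: obs=y cand={0,1} pick 0 [0->0 ok]
  2: obs=x cand={2} pick 2 [0->2 ok]
  3: obs=x cand={2} pick 2 [2->2 ok]
  4: obs=y cand={0,1} pick 1 [2->1 ok]
  5: obs=y cand={0,1} pick 1 [1->1 ok]
  6: obs=y cand={0,1} pick 1 [1->1 ok]
  7: obs=y cand={0,1} pick 1 [1->1 ok]
  8: obs=y cand={0,1} pick 0 [1->0 ok]
  9: obs=x cand={2} pick 2 [0->2 ok]
  10: obs=y cand={0,1} pick 1 [2->1 ok]
  11: obs=y cand={0,1} pick 1 [1->1 ok]
  12: obs=y cand={0,1} pick 0 [1->0 ok]
  13: obs=x cand={2} pick 2 [0->2 ok]
  14: obs=x cand={2} pick 2 [2->2 ok]
  15: obs=y cand={0,1} pick 1 [2->1 ok]
  16: obs=y cand={0,1} pick 1 [1->1 ok]
  17: obs=y cand={0,1} pick 0 [1->0 ok]
  18: obs=x cand={2} pick 2 [0->2 ok]
  19: obs=y cand={0,1} pick 1 [2->1 ok]
  20: obs=y cand={0,1} pick 1 [1->1 ok]
  21: obs=y cand={0,1} pick 1 [1->1 ok]
  22: obs=y cand={0,1} pick 0 [1->0 ok]
  23: obs=x cand={2} pick 2 [0->2 ok]
  24: obs=x cand={2} pick 2 [2->2 ok]
  25: obs=x cand={2} pick 2 [2->2 ok]
  26: obs=y cand={0,1} pick 1 [2->1 ok]

0,0,2,2,1,1,1,1,0,2,1,1,0,2,2,1,1,0,2,1,1,1,0,2,2,2,1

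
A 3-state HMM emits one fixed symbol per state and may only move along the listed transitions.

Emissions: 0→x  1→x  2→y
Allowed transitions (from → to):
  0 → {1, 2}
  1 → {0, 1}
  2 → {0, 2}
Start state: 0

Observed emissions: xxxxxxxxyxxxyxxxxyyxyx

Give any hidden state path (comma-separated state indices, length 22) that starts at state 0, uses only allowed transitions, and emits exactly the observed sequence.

  pos 0: x in {0,1}, choose 0; start
  pos 1: x in {0,1}, choose 1; 0->1 ok
  pos 2: x in {0,1}, choose 0; 1->0 ok
  pos 3: x in {0,1}, choose 1; 0->1 ok
  pos 4: x in {0,1}, choose 1; 1->1 ok
  pos 5: x in {0,1}, choose 0; 1->0 ok
  pos 6: x in {0,1}, choose 1; 0->1 ok
  pos 7: x in {0,1}, choose 0; 1->0 ok
  pos 8: y in {2}, choose 2; 0->2 ok
  pos 9: x in {0,1}, choose 0; 2->0 ok
  pos 10: x in {0,1}, choose 1; 0->1 ok
  pos 11: x in {0,1}, choose 0; 1->0 ok
  pos 12: y in {2}, choose 2; 0->2 ok
  pos 13: x in {0,1}, choose 0; 2->0 ok
  pos 14: x in {0,1}, choose 1; 0->1 ok
  pos 15: x in {0,1}, choose 1; 1->1 ok
  pos 16: x in {0,1}, choose 0; 1->0 ok
  pos 17: y in {2}, choose 2; 0->2 ok
  pos 18: y in {2}, choose 2; 2->2 ok
  pos 19: x in {0,1}, choose 0; 2->0 ok
  pos 20: y in {2}, choose 2; 0->2 ok
  pos 21: x in {0,1}, choose 0; 2->0 ok

0,1,0,1,1,0,1,0,2,0,1,0,2,0,1,1,0,2,2,0,2,0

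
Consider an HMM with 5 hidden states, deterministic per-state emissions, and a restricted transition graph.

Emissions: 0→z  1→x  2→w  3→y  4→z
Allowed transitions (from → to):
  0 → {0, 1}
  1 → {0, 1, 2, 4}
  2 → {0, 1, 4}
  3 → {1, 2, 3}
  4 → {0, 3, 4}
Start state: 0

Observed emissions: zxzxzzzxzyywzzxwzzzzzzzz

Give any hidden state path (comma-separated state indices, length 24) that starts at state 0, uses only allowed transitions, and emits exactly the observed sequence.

0,1,0,1,0,0,0,1,4,3,3,2,0,0,1,2,4,4,4,4,0,0,0,0

  0: obs=z cand={0,4} pick 0 [start]
  1: obs=x cand={1} pick 1 [0->1 ok]
  2: obs=z cand={0,4} pick 0 [1->0 ok]
  3: obs=x cand={1} pick 1 [0->1 ok]
  4: obs=z cand={0,4} pick 0 [1->0 ok]
  5: obs=z cand={0,4} pick 0 [0->0 ok]
  6: obs=z cand={0,4} pick 0 [0->0 ok]
  7: obs=x cand={1} pick 1 [0->1 ok]
  8: obs=z cand={0,4} pick 4 [1->4 ok]
  9: obs=y cand={3} pick 3 [4->3 ok]
  10: obs=y cand={3} pick 3 [3->3 ok]
  11: obs=w cand={2} pick 2 [3->2 ok]
  12: obs=z cand={0,4} pick 0 [2->0 ok]
  13: obs=z cand={0,4} pick 0 [0->0 ok]
  14: obs=x cand={1} pick 1 [0->1 ok]
  15: obs=w cand={2} pick 2 [1->2 ok]
  16: obs=z cand={0,4} pick 4 [2->4 ok]
  17: obs=z cand={0,4} pick 4 [4->4 ok]
  18: obs=z cand={0,4} pick 4 [4->4 ok]
  19: obs=z cand={0,4} pick 4 [4->4 ok]
  20: obs=z cand={0,4} pick 0 [4->0 ok]
  21: obs=z cand={0,4} pick 0 [0->0 ok]
  22: obs=z cand={0,4} pick 0 [0->0 ok]
  23: obs=z cand={0,4} pick 0 [0->0 ok]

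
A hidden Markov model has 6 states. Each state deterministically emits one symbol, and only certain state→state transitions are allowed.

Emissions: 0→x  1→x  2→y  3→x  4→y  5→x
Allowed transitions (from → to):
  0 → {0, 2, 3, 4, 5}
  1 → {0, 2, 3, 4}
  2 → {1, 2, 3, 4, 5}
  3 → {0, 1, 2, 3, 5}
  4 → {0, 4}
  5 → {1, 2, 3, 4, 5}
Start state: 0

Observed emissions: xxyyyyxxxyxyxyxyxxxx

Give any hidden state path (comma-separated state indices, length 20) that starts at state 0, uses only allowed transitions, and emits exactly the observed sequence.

0,0,4,4,4,4,0,0,0,2,3,2,1,4,0,4,0,3,5,3

  [0] x  {0,1,3,5}  => 0  start
  [1] x  {0,1,3,5}  => 0  0->0 ok
  [2] y  {2,4}  => 4  0->4 ok
  [3] y  {2,4}  => 4  4->4 ok
  [4] y  {2,4}  => 4  4->4 ok
  [5] y  {2,4}  => 4  4->4 ok
  [6] x  {0,1,3,5}  => 0  4->0 ok
  [7] x  {0,1,3,5}  => 0  0->0 ok
  [8] x  {0,1,3,5}  => 0  0->0 ok
  [9] y  {2,4}  => 2  0->2 ok
  [10] x  {0,1,3,5}  => 3  2->3 ok
  [11] y  {2,4}  => 2  3->2 ok
  [12] x  {0,1,3,5}  => 1  2->1 ok
  [13] y  {2,4}  => 4  1->4 ok
  [14] x  {0,1,3,5}  => 0  4->0 ok
  [15] y  {2,4}  => 4  0->4 ok
  [16] x  {0,1,3,5}  => 0  4->0 ok
  [17] x  {0,1,3,5}  => 3  0->3 ok
  [18] x  {0,1,3,5}  => 5  3->5 ok
  [19] x  {0,1,3,5}  => 3  5->3 ok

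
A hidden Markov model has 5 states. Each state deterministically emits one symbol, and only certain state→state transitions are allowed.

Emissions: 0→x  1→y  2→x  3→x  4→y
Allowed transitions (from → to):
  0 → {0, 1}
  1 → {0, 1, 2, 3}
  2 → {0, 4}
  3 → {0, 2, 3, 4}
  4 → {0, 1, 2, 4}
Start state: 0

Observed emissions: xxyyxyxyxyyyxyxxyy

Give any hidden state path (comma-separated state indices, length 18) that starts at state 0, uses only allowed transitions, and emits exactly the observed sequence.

0,0,1,1,0,1,2,4,0,1,1,1,0,1,3,3,4,1

  0: obs=x cand={0,2,3} pick 0 [start]
  1: obs=x cand={0,2,3} pick 0 [0->0 ok]
  2: obs=y cand={1,4} pick 1 [0->1 ok]
  3: obs=y cand={1,4} pick 1 [1->1 ok]
  4: obs=x cand={0,2,3} pick 0 [1->0 ok]
  5: obs=y cand={1,4} pick 1 [0->1 ok]
  6: obs=x cand={0,2,3} pick 2 [1->2 ok]
  7: obs=y cand={1,4} pick 4 [2->4 ok]
  8: obs=x cand={0,2,3} pick 0 [4->0 ok]
  9: obs=y cand={1,4} pick 1 [0->1 ok]
  10: obs=y cand={1,4} pick 1 [1->1 ok]
  11: obs=y cand={1,4} pick 1 [1->1 ok]
  12: obs=x cand={0,2,3} pick 0 [1->0 ok]
  13: obs=y cand={1,4} pick 1 [0->1 ok]
  14: obs=x cand={0,2,3} pick 3 [1->3 ok]
  15: obs=x cand={0,2,3} pick 3 [3->3 ok]
  16: obs=y cand={1,4} pick 4 [3->4 ok]
  17: obs=y cand={1,4} pick 1 [4->1 ok]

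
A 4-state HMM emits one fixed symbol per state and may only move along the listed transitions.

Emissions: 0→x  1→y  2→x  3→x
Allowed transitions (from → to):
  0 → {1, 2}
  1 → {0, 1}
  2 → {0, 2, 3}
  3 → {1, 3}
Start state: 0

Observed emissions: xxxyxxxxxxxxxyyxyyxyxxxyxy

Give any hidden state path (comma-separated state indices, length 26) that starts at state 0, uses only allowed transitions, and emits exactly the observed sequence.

0,2,0,1,0,2,2,2,0,2,2,2,0,1,1,0,1,1,0,1,0,2,0,1,0,1

  pos 0: x in {0,2,3}, choose 0; start
  pos 1: x in {0,2,3}, choose 2; 0->2 ok
  pos 2: x in {0,2,3}, choose 0; 2->0 ok
  pos 3: y in {1}, choose 1; 0->1 ok
  pos 4: x in {0,2,3}, choose 0; 1->0 ok
  pos 5: x in {0,2,3}, choose 2; 0->2 ok
  pos 6: x in {0,2,3}, choose 2; 2->2 ok
  pos 7: x in {0,2,3}, choose 2; 2->2 ok
  pos 8: x in {0,2,3}, choose 0; 2->0 ok
  pos 9: x in {0,2,3}, choose 2; 0->2 ok
  pos 10: x in {0,2,3}, choose 2; 2->2 ok
  pos 11: x in {0,2,3}, choose 2; 2->2 ok
  pos 12: x in {0,2,3}, choose 0; 2->0 ok
  pos 13: y in {1}, choose 1; 0->1 ok
  pos 14: y in {1}, choose 1; 1->1 ok
  pos 15: x in {0,2,3}, choose 0; 1->0 ok
  pos 16: y in {1}, choose 1; 0->1 ok
  pos 17: y in {1}, choose 1; 1->1 ok
  pos 18: x in {0,2,3}, choose 0; 1->0 ok
  pos 19: y in {1}, choose 1; 0->1 ok
  pos 20: x in {0,2,3}, choose 0; 1->0 ok
  pos 21: x in {0,2,3}, choose 2; 0->2 ok
  pos 22: x in {0,2,3}, choose 0; 2->0 ok
  pos 23: y in {1}, choose 1; 0->1 ok
  pos 24: x in {0,2,3}, choose 0; 1->0 ok
  pos 25: y in {1}, choose 1; 0->1 ok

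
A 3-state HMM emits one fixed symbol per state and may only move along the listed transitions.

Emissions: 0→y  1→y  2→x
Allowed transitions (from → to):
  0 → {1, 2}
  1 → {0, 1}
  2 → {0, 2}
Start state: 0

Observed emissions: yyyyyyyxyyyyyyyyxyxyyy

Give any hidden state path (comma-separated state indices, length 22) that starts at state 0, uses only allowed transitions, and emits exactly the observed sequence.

0,1,1,1,0,1,0,2,0,1,1,1,0,1,1,0,2,0,2,0,1,0

  [0] y  {0,1}  => 0  start
  [1] y  {0,1}  => 1  0->1 ok
  [2] y  {0,1}  => 1  1->1 ok
  [3] y  {0,1}  => 1  1->1 ok
  [4] y  {0,1}  => 0  1->0 ok
  [5] y  {0,1}  => 1  0->1 ok
  [6] y  {0,1}  => 0  1->0 ok
  [7] x  {2}  => 2  0->2 ok
  [8] y  {0,1}  => 0  2->0 ok
  [9] y  {0,1}  => 1  0->1 ok
  [10] y  {0,1}  => 1  1->1 ok
  [11] y  {0,1}  => 1  1->1 ok
  [12] y  {0,1}  => 0  1->0 ok
  [13] y  {0,1}  => 1  0->1 ok
  [14] y  {0,1}  => 1  1->1 ok
  [15] y  {0,1}  => 0  1->0 ok
  [16] x  {2}  => 2  0->2 ok
  [17] y  {0,1}  => 0  2->0 ok
  [18] x  {2}  => 2  0->2 ok
  [19] y  {0,1}  => 0  2->0 ok
  [20] y  {0,1}  => 1  0->1 ok
  [21] y  {0,1}  => 0  1->0 ok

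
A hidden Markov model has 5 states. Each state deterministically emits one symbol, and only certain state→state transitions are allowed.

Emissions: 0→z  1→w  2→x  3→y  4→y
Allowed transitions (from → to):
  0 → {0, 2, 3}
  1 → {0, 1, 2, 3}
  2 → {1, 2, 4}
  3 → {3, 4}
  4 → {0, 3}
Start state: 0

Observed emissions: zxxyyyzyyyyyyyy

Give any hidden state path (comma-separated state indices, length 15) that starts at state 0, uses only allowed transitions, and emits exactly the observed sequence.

0,2,2,4,3,4,0,3,4,3,4,3,3,4,3

  0: obs=z cand={0} pick 0 [start]
  1: obs=x cand={2} pick 2 [0->2 ok]
  2: obs=x cand={2} pick 2 [2->2 ok]
  3: obs=y cand={3,4} pick 4 [2->4 ok]
  4: obs=y cand={3,4} pick 3 [4->3 ok]
  5: obs=y cand={3,4} pick 4 [3->4 ok]
  6: obs=z cand={0} pick 0 [4->0 ok]
  7: obs=y cand={3,4} pick 3 [0->3 ok]
  8: obs=y cand={3,4} pick 4 [3->4 ok]
  9: obs=y cand={3,4} pick 3 [4->3 ok]
  10: obs=y cand={3,4} pick 4 [3->4 ok]
  11: obs=y cand={3,4} pick 3 [4->3 ok]
  12: obs=y cand={3,4} pick 3 [3->3 ok]
  13: obs=y cand={3,4} pick 4 [3->4 ok]
  14: obs=y cand={3,4} pick 3 [4->3 ok]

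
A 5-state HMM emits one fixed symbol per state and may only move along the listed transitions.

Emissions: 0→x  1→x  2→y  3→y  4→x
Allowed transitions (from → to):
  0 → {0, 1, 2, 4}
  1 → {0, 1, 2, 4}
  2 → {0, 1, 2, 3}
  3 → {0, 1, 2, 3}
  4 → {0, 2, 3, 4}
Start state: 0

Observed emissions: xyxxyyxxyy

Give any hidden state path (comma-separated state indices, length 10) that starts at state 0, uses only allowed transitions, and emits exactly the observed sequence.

  [0] x  {0,1,4}  => 0  start
  [1] y  {2,3}  => 2  0->2 ok
  [2] x  {0,1,4}  => 0  2->0 ok
  [3] x  {0,1,4}  => 4  0->4 ok
  [4] y  {2,3}  => 2  4->2 ok
  [5] y  {2,3}  => 3  2->3 ok
  [6] x  {0,1,4}  => 1  3->1 ok
  [7] x  {0,1,4}  => 4  1->4 ok
  [8] y  {2,3}  => 2  4->2 ok
  [9] y  {2,3}  => 3  2->3 ok

0,2,0,4,2,3,1,4,2,3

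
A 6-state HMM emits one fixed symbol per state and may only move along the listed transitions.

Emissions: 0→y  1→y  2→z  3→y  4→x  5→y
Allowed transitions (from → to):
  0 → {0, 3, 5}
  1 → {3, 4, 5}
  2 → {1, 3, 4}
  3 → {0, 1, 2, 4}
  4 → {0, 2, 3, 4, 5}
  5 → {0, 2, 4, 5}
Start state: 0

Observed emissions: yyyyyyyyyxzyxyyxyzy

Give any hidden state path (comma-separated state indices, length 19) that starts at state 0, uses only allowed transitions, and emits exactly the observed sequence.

  [0] y  {0,1,3,5}  => 0  start
  [1] y  {0,1,3,5}  => 0  0->0 ok
  [2] y  {0,1,3,5}  => 5  0->5 ok
  [3] y  {0,1,3,5}  => 5  5->5 ok
  [4] y  {0,1,3,5}  => 0  5->0 ok
  [5] y  {0,1,3,5}  => 5  0->5 ok
  [6] y  {0,1,3,5}  => 0  5->0 ok
  [7] y  {0,1,3,5}  => 5  0->5 ok
  [8] y  {0,1,3,5}  => 5  5->5 ok
  [9] x  {4}  => 4  5->4 ok
  [10] z  {2}  => 2  4->2 ok
  [11] y  {0,1,3,5}  => 1  2->1 ok
  [12] x  {4}  => 4  1->4 ok
  [13] y  {0,1,3,5}  => 0  4->0 ok
  [14] y  {0,1,3,5}  => 3  0->3 ok
  [15] x  {4}  => 4  3->4 ok
  [16] y  {0,1,3,5}  => 5  4->5 ok
  [17] z  {2}  => 2  5->2 ok
  [18] y  {0,1,3,5}  => 1  2->1 ok

0,0,5,5,0,5,0,5,5,4,2,1,4,0,3,4,5,2,1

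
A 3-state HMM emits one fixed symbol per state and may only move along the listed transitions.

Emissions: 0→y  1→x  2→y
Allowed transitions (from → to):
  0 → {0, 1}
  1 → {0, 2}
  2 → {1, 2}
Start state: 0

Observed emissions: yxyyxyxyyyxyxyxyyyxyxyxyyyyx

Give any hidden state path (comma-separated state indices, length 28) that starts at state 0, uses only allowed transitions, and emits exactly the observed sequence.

0,1,2,2,1,0,1,0,0,0,1,0,1,0,1,2,2,2,1,2,1,0,1,2,2,2,2,1

  t0 'y' -> {0,2}, take 0 (start)
  t1 'x' -> {1}, take 1 (0->1 ok)
  t2 'y' -> {0,2}, take 2 (1->2 ok)
  t3 'y' -> {0,2}, take 2 (2->2 ok)
  t4 'x' -> {1}, take 1 (2->1 ok)
  t5 'y' -> {0,2}, take 0 (1->0 ok)
  t6 'x' -> {1}, take 1 (0->1 ok)
  t7 'y' -> {0,2}, take 0 (1->0 ok)
  t8 'y' -> {0,2}, take 0 (0->0 ok)
  t9 'y' -> {0,2}, take 0 (0->0 ok)
  t10 'x' -> {1}, take 1 (0->1 ok)
  t11 'y' -> {0,2}, take 0 (1->0 ok)
  t12 'x' -> {1}, take 1 (0->1 ok)
  t13 'y' -> {0,2}, take 0 (1->0 ok)
  t14 'x' -> {1}, take 1 (0->1 ok)
  t15 'y' -> {0,2}, take 2 (1->2 ok)
  t16 'y' -> {0,2}, take 2 (2->2 ok)
  t17 'y' -> {0,2}, take 2 (2->2 ok)
  t18 'x' -> {1}, take 1 (2->1 ok)
  t19 'y' -> {0,2}, take 2 (1->2 ok)
  t20 'x' -> {1}, take 1 (2->1 ok)
  t21 'y' -> {0,2}, take 0 (1->0 ok)
  t22 'x' -> {1}, take 1 (0->1 ok)
  t23 'y' -> {0,2}, take 2 (1->2 ok)
  t24 'y' -> {0,2}, take 2 (2->2 ok)
  t25 'y' -> {0,2}, take 2 (2->2 ok)
  t26 'y' -> {0,2}, take 2 (2->2 ok)
  t27 'x' -> {1}, take 1 (2->1 ok)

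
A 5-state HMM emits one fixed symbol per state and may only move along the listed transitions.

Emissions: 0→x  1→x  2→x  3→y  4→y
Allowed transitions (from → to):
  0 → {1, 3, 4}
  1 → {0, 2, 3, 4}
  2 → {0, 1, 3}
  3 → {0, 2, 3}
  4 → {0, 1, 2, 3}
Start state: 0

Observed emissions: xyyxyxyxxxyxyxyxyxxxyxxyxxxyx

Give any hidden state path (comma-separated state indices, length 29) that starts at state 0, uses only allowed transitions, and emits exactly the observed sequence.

  t0 'x' -> {0,1,2}, take 0 (start)
  t1 'y' -> {3,4}, take 3 (0->3 ok)
  t2 'y' -> {3,4}, take 3 (3->3 ok)
  t3 'x' -> {0,1,2}, take 0 (3->0 ok)
  t4 'y' -> {3,4}, take 3 (0->3 ok)
  t5 'x' -> {0,1,2}, take 0 (3->0 ok)
  t6 'y' -> {3,4}, take 4 (0->4 ok)
  t7 'x' -> {0,1,2}, take 1 (4->1 ok)
  t8 'x' -> {0,1,2}, take 0 (1->0 ok)
  t9 'x' -> {0,1,2}, take 1 (0->1 ok)
  t10 'y' -> {3,4}, take 4 (1->4 ok)
  t11 'x' -> {0,1,2}, take 1 (4->1 ok)
  t12 'y' -> {3,4}, take 3 (1->3 ok)
  t13 'x' -> {0,1,2}, take 0 (3->0 ok)
  t14 'y' -> {3,4}, take 3 (0->3 ok)
  t15 'x' -> {0,1,2}, take 0 (3->0 ok)
  t16 'y' -> {3,4}, take 4 (0->4 ok)
  t17 'x' -> {0,1,2}, take 1 (4->1 ok)
  t18 'x' -> {0,1,2}, take 2 (1->2 ok)
  t19 'x' -> {0,1,2}, take 1 (2->1 ok)
  t20 'y' -> {3,4}, take 4 (1->4 ok)
  t21 'x' -> {0,1,2}, take 2 (4->2 ok)
  t22 'x' -> {0,1,2}, take 0 (2->0 ok)
  t23 'y' -> {3,4}, take 3 (0->3 ok)
  t24 'x' -> {0,1,2}, take 2 (3->2 ok)
  t25 'x' -> {0,1,2}, take 1 (2->1 ok)
  t26 'x' -> {0,1,2}, take 2 (1->2 ok)
  t27 'y' -> {3,4}, take 3 (2->3 ok)
  t28 'x' -> {0,1,2}, take 2 (3->2 ok)

0,3,3,0,3,0,4,1,0,1,4,1,3,0,3,0,4,1,2,1,4,2,0,3,2,1,2,3,2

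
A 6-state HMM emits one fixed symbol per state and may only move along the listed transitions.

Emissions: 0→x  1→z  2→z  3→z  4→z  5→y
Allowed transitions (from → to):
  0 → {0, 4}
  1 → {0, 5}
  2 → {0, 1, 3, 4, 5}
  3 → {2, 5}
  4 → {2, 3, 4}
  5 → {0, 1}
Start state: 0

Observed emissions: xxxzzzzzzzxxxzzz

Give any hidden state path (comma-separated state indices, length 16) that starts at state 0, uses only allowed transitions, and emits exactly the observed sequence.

  0: obs=x cand={0} pick 0 [start]
  1: obs=x cand={0} pick 0 [0->0 ok]
  2: obs=x cand={0} pick 0 [0->0 ok]
  3: obs=z cand={1,2,3,4} pick 4 [0->4 ok]
  4: obs=z cand={1,2,3,4} pick 4 [4->4 ok]
  5: obs=z cand={1,2,3,4} pick 4 [4->4 ok]
  6: obs=z cand={1,2,3,4} pick 4 [4->4 ok]
  7: obs=z cand={1,2,3,4} pick 4 [4->4 ok]
  8: obs=z cand={1,2,3,4} pick 3 [4->3 ok]
  9: obs=z cand={1,2,3,4} pick 2 [3->2 ok]
  10: obs=x cand={0} pick 0 [2->0 ok]
  11: obs=x cand={0} pick 0 [0->0 ok]
  12: obs=x cand={0} pick 0 [0->0 ok]
  13: obs=z cand={1,2,3,4} pick 4 [0->4 ok]
  14: obs=z cand={1,2,3,4} pick 3 [4->3 ok]
  15: obs=z cand={1,2,3,4} pick 2 [3->2 ok]

0,0,0,4,4,4,4,4,3,2,0,0,0,4,3,2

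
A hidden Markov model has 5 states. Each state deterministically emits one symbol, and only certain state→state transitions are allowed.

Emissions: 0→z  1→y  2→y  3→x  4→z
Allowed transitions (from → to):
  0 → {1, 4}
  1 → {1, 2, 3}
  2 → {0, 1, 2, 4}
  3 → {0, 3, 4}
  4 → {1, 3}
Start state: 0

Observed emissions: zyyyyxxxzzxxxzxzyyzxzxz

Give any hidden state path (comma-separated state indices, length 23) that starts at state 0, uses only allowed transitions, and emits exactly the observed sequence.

0,1,2,1,1,3,3,3,0,4,3,3,3,4,3,0,1,2,4,3,4,3,4

  0: obs=z cand={0,4} pick 0 [start]
  1: obs=y cand={1,2} pick 1 [0->1 ok]
  2: obs=y cand={1,2} pick 2 [1->2 ok]
  3: obs=y cand={1,2} pick 1 [2->1 ok]
  4: obs=y cand={1,2} pick 1 [1->1 ok]
  5: obs=x cand={3} pick 3 [1->3 ok]
  6: obs=x cand={3} pick 3 [3->3 ok]
  7: obs=x cand={3} pick 3 [3->3 ok]
  8: obs=z cand={0,4} pick 0 [3->0 ok]
  9: obs=z cand={0,4} pick 4 [0->4 ok]
  10: obs=x cand={3} pick 3 [4->3 ok]
  11: obs=x cand={3} pick 3 [3->3 ok]
  12: obs=x cand={3} pick 3 [3->3 ok]
  13: obs=z cand={0,4} pick 4 [3->4 ok]
  14: obs=x cand={3} pick 3 [4->3 ok]
  15: obs=z cand={0,4} pick 0 [3->0 ok]
  16: obs=y cand={1,2} pick 1 [0->1 ok]
  17: obs=y cand={1,2} pick 2 [1->2 ok]
  18: obs=z cand={0,4} pick 4 [2->4 ok]
  19: obs=x cand={3} pick 3 [4->3 ok]
  20: obs=z cand={0,4} pick 4 [3->4 ok]
  21: obs=x cand={3} pick 3 [4->3 ok]
  22: obs=z cand={0,4} pick 4 [3->4 ok]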